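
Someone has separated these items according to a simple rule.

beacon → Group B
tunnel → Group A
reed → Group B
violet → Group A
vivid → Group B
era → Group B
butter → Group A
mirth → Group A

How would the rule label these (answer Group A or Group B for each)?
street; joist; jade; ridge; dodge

Checking candidate rules against both groups, what survives is: contains 't'.
street: Group A (has 't'). joist: Group A (has 't'). jade: Group B (no 't'). ridge: Group B (no 't'). dodge: Group B (no 't').

Group A, Group A, Group B, Group B, Group B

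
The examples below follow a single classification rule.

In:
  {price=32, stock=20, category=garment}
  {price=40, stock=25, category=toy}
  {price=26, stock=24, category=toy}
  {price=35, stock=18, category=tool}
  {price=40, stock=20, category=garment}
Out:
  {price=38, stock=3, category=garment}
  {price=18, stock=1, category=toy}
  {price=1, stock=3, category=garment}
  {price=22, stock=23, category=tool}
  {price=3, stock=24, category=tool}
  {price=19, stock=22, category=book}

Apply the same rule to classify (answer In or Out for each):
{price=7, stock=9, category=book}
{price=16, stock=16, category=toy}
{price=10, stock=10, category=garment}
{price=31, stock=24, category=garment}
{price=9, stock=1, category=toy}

The pattern is that an item is 'In' exactly when: stock ≥ 18 AND price ≥ 26.
{price=7, stock=9, category=book} — stock = 9, price = 7, hence Out.
{price=16, stock=16, category=toy} — stock = 16, price = 16, hence Out.
{price=10, stock=10, category=garment} — stock = 10, price = 10, hence Out.
{price=31, stock=24, category=garment} — stock = 24, price = 31, hence In.
{price=9, stock=1, category=toy} — stock = 1, price = 9, hence Out.

Out, Out, Out, In, Out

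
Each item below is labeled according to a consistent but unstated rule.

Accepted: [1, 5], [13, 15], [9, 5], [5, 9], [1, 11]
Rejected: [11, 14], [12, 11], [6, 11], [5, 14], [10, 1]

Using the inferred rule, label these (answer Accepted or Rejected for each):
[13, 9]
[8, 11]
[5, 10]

Accepted, Rejected, Rejected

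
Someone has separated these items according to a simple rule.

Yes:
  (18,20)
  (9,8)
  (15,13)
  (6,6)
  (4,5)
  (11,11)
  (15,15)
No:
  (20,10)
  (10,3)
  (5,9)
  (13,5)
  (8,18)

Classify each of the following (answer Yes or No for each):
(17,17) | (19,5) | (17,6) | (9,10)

Yes, No, No, Yes

Rule: |first − second| ≤ 2. This holds for each 'Yes' example and fails for each 'No' one.
(17,17) → |17−17| = 0 → Yes.
(19,5) → |19−5| = 14 → No.
(17,6) → |17−6| = 11 → No.
(9,10) → |9−10| = 1 → Yes.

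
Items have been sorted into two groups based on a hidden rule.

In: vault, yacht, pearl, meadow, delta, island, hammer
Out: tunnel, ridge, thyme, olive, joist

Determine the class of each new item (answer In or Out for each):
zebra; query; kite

Looking at the examples, the only property every 'In' case has and every 'Out' case lacks is: contains 'a'.

In, Out, Out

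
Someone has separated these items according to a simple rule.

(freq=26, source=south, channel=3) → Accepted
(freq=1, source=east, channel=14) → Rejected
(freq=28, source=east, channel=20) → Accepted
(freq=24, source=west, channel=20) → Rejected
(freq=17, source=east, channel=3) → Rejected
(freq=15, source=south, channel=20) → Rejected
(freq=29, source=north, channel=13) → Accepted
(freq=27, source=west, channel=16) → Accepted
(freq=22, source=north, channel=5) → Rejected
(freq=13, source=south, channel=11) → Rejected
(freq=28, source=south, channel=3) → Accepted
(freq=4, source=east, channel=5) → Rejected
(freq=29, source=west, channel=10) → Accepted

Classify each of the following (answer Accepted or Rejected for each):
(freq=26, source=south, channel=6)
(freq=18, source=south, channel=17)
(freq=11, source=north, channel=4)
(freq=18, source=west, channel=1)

Every 'Accepted' example satisfies: freq ≥ 26. None of the 'Rejected' examples do.

Accepted, Rejected, Rejected, Rejected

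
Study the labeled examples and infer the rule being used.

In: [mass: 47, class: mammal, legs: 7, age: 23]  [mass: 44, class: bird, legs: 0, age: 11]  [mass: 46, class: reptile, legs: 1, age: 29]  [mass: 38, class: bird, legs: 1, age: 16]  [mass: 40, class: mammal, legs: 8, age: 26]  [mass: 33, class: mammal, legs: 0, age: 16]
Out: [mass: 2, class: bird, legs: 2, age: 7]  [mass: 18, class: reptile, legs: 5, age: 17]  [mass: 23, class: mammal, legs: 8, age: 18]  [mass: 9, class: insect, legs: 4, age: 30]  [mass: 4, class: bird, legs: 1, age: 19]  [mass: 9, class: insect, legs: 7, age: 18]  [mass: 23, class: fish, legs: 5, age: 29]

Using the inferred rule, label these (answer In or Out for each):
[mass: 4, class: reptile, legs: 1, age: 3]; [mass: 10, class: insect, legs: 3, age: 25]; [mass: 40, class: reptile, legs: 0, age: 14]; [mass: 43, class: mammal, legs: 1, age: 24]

Out, Out, In, In

The distinguishing property — mass ≥ 33 — holds for all the 'In' cases and none of the 'Out' cases.
[mass: 4, class: reptile, legs: 1, age: 3]: mass = 4, does not pass → Out. [mass: 10, class: insect, legs: 3, age: 25]: mass = 10, does not pass → Out. [mass: 40, class: reptile, legs: 0, age: 14]: mass = 40, checks out → In. [mass: 43, class: mammal, legs: 1, age: 24]: mass = 43, checks out → In.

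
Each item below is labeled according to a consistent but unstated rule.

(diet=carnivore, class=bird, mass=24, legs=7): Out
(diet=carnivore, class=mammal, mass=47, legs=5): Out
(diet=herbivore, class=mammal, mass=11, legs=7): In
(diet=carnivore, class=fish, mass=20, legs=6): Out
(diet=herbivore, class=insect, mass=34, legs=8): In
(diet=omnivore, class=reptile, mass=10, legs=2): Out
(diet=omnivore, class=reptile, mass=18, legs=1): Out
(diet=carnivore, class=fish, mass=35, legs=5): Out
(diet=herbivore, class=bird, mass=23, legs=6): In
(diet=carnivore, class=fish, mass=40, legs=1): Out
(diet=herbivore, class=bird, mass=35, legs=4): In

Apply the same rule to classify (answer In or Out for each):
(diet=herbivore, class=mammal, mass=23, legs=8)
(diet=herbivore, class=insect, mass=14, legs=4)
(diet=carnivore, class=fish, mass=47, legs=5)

In, In, Out

Looking at the examples, the only property every 'In' case has and every 'Out' case lacks is: diet is herbivore.
(diet=herbivore, class=mammal, mass=23, legs=8): diet is herbivore, qualifies → In. (diet=herbivore, class=insect, mass=14, legs=4): diet is herbivore, qualifies → In. (diet=carnivore, class=fish, mass=47, legs=5): diet is carnivore, lacks this property → Out.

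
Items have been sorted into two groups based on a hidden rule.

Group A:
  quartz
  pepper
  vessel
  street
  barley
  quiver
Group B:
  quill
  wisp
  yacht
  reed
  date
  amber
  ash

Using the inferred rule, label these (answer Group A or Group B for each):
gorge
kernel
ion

The pattern is that an item is 'Group A' exactly when: length 6.
Group B: gorge, since length 5. Group A: kernel, since length 6. Group B: ion, since length 3.

Group B, Group A, Group B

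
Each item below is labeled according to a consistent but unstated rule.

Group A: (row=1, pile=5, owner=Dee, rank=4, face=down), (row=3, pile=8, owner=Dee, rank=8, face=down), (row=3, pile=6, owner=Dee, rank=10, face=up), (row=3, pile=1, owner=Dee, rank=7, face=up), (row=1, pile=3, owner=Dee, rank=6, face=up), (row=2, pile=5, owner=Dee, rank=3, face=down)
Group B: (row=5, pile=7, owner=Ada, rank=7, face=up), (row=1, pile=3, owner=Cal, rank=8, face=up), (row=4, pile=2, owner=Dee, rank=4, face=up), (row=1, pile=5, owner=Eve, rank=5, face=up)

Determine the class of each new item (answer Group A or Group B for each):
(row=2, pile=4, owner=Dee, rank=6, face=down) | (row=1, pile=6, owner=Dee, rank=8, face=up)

Group A, Group A

All 'Group A' examples share one property — owner is Dee AND row ≤ 3 — and every 'Group B' example lacks it.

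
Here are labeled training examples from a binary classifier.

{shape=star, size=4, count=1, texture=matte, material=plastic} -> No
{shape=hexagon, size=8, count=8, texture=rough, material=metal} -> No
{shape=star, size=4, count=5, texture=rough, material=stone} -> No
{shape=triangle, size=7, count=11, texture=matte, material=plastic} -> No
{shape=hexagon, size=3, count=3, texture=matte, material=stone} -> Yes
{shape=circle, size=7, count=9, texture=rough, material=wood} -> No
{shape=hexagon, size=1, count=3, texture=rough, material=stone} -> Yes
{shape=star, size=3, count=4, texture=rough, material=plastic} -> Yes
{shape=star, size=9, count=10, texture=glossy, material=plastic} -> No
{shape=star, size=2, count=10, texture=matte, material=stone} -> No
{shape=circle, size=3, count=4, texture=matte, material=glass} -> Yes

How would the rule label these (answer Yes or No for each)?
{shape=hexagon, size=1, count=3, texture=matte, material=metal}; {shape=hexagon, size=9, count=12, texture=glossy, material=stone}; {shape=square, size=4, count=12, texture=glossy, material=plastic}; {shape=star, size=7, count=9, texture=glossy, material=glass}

Yes, No, No, No

All 'Yes' examples share one property — size ≤ 3 AND count ≤ 4 — and every 'No' example lacks it.
{shape=hexagon, size=1, count=3, texture=matte, material=metal}: size = 1, count = 3 — passes, so Yes.
{shape=hexagon, size=9, count=12, texture=glossy, material=stone}: size = 9, count = 12 — does not pass, so No.
{shape=square, size=4, count=12, texture=glossy, material=plastic}: size = 4, count = 12 — does not pass, so No.
{shape=star, size=7, count=9, texture=glossy, material=glass}: size = 7, count = 9 — does not pass, so No.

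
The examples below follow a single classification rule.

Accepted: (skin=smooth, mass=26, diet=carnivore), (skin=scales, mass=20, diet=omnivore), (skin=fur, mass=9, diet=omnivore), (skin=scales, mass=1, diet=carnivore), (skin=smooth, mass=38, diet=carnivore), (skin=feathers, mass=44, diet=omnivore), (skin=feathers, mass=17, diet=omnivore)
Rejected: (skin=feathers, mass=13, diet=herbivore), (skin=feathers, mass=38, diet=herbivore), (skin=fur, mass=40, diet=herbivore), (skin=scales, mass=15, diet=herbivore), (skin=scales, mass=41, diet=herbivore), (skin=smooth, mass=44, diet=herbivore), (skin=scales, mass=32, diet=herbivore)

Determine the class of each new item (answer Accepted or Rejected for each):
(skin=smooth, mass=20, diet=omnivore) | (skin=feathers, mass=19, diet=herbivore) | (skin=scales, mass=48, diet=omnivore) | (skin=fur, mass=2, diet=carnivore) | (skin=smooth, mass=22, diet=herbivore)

Every 'Accepted' example satisfies: diet is not herbivore. None of the 'Rejected' examples do.
Accepted: (skin=smooth, mass=20, diet=omnivore), since diet is omnivore. Rejected: (skin=feathers, mass=19, diet=herbivore), since diet is herbivore. Accepted: (skin=scales, mass=48, diet=omnivore), since diet is omnivore. Accepted: (skin=fur, mass=2, diet=carnivore), since diet is carnivore. Rejected: (skin=smooth, mass=22, diet=herbivore), since diet is herbivore.

Accepted, Rejected, Accepted, Accepted, Rejected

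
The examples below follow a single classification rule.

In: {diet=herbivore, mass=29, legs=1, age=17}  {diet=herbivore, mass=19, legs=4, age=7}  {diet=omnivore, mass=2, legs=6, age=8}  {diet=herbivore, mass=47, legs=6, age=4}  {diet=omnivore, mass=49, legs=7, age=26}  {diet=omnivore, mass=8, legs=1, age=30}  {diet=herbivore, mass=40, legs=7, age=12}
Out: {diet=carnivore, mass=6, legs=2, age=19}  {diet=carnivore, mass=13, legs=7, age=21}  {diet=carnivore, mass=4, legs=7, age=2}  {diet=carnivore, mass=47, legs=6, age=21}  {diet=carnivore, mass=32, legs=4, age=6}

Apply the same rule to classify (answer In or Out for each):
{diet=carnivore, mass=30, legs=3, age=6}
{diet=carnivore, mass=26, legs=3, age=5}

All 'In' examples share one property — diet is not carnivore — and every 'Out' example lacks it.
{diet=carnivore, mass=30, legs=3, age=6} → diet is carnivore → Out.
{diet=carnivore, mass=26, legs=3, age=5} → diet is carnivore → Out.

Out, Out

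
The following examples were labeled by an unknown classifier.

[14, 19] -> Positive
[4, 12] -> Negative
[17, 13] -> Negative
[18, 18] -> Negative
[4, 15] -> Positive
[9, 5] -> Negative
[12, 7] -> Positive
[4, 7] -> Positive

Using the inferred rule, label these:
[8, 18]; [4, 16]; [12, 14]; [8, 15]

Negative, Negative, Negative, Positive

The simplest hypothesis consistent with all the labels is: sum is odd.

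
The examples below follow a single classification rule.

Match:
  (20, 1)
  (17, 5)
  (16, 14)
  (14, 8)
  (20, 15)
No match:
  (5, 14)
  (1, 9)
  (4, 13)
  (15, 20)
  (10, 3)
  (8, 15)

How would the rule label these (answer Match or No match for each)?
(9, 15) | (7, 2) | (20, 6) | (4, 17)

No match, No match, Match, No match

One predicate separates the groups cleanly: first > second AND sum ≥ 17.
(9, 15): 9 < 15, 9+15 = 24, does not pass → No match. (7, 2): 7 > 2, 7+2 = 9, does not pass → No match. (20, 6): 20 > 6, 20+6 = 26, qualifies → Match. (4, 17): 4 < 17, 4+17 = 21, does not pass → No match.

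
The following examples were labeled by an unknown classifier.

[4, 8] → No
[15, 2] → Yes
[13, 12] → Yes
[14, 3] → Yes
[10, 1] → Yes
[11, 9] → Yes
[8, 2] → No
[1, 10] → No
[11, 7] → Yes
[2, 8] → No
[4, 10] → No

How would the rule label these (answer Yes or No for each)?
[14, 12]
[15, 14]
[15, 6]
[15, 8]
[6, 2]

Yes, Yes, Yes, Yes, No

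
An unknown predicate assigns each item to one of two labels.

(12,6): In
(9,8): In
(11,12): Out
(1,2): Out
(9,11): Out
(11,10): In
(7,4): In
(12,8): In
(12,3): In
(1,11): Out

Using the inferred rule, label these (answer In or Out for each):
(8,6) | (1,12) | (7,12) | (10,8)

Rule: first > second. This holds for each 'In' example and fails for each 'Out' one.
(8,6): 8 > 6, qualifies → In. (1,12): 1 < 12, does not fit → Out. (7,12): 7 < 12, does not fit → Out. (10,8): 10 > 8, qualifies → In.

In, Out, Out, In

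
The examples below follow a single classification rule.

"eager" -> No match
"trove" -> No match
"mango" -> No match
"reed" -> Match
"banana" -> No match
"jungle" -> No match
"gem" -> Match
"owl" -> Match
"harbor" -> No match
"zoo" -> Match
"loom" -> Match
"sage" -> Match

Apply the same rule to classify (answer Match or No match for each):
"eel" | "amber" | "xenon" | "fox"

Every 'Match' example satisfies: length ≤ 4. None of the 'No match' examples do.

Match, No match, No match, Match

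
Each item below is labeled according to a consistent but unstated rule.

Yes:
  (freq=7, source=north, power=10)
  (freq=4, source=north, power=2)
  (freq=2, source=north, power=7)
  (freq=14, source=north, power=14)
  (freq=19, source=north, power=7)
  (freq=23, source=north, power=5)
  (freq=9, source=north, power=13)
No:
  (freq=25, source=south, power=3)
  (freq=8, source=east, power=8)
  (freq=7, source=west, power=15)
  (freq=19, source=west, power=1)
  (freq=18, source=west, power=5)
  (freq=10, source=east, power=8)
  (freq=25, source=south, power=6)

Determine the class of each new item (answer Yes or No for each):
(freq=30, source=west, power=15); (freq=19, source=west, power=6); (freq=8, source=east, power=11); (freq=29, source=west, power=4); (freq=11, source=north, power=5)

No, No, No, No, Yes

The pattern is that an item is 'Yes' exactly when: source is north.
(freq=30, source=west, power=15) — source is west, hence No.
(freq=19, source=west, power=6) — source is west, hence No.
(freq=8, source=east, power=11) — source is east, hence No.
(freq=29, source=west, power=4) — source is west, hence No.
(freq=11, source=north, power=5) — source is north, hence Yes.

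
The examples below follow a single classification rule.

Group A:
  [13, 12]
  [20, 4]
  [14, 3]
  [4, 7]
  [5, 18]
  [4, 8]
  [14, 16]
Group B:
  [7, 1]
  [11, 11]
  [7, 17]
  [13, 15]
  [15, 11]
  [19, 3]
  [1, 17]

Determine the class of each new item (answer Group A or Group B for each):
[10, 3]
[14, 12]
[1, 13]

Group A, Group A, Group B

Every 'Group A' example satisfies: product is even. None of the 'Group B' examples do.
Group A: [10, 3], since 10·3 = 30. Group A: [14, 12], since 14·12 = 168. Group B: [1, 13], since 1·13 = 13.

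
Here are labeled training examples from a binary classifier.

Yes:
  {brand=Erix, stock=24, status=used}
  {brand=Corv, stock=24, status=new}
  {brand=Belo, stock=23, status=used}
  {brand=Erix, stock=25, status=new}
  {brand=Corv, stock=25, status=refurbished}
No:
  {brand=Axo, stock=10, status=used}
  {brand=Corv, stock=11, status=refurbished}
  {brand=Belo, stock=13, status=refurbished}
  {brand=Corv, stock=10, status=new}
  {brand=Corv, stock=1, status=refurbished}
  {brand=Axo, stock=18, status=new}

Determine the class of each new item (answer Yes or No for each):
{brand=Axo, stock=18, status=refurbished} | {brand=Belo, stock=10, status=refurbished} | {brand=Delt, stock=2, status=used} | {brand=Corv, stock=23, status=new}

All 'Yes' examples share one property — stock ≥ 23 — and every 'No' example lacks it.
No: {brand=Axo, stock=18, status=refurbished}, since stock = 18. No: {brand=Belo, stock=10, status=refurbished}, since stock = 10. No: {brand=Delt, stock=2, status=used}, since stock = 2. Yes: {brand=Corv, stock=23, status=new}, since stock = 23.

No, No, No, Yes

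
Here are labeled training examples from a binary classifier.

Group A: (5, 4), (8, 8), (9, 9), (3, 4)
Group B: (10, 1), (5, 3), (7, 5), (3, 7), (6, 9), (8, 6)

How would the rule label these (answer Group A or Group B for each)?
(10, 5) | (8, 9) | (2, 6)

'Group A' ⟺ |first − second| ≤ 1.
(10, 5) — |10−5| = 5, hence Group B. (8, 9) — |8−9| = 1, hence Group A. (2, 6) — |2−6| = 4, hence Group B.

Group B, Group A, Group B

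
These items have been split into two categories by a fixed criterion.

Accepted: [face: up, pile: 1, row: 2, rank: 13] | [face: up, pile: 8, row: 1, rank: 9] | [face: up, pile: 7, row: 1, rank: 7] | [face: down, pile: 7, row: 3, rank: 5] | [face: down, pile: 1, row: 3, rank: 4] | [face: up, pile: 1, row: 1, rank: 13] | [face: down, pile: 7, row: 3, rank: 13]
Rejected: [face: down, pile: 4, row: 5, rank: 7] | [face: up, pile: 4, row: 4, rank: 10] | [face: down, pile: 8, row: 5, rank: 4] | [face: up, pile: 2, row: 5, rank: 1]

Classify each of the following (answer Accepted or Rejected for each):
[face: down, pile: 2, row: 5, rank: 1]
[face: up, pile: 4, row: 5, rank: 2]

The distinguishing property — row ≤ 3 — holds for all the 'Accepted' cases and none of the 'Rejected' cases.
[face: down, pile: 2, row: 5, rank: 1] → row = 5 → Rejected. [face: up, pile: 4, row: 5, rank: 2] → row = 5 → Rejected.

Rejected, Rejected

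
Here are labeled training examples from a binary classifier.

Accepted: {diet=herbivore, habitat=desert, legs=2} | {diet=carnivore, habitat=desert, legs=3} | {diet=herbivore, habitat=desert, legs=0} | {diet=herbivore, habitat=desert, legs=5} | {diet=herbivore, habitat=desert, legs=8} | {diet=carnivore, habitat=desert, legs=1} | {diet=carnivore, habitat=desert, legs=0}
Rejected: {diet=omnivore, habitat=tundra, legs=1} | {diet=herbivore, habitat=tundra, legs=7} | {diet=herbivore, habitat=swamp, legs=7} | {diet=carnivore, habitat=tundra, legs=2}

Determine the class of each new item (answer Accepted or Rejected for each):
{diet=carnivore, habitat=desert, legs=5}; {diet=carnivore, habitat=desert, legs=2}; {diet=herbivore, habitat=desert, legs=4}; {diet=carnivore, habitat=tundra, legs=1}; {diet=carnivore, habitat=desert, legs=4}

The distinguishing property — habitat is desert — holds for all the 'Accepted' cases and none of the 'Rejected' cases.
Accepted: {diet=carnivore, habitat=desert, legs=5}, since habitat is desert.
Accepted: {diet=carnivore, habitat=desert, legs=2}, since habitat is desert.
Accepted: {diet=herbivore, habitat=desert, legs=4}, since habitat is desert.
Rejected: {diet=carnivore, habitat=tundra, legs=1}, since habitat is tundra.
Accepted: {diet=carnivore, habitat=desert, legs=4}, since habitat is desert.

Accepted, Accepted, Accepted, Rejected, Accepted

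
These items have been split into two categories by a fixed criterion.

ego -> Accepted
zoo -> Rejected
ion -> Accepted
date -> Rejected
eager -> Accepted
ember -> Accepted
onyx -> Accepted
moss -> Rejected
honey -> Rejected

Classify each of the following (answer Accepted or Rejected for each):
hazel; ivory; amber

Comparing the two groups points to one rule — starts with a vowel.
hazel — starts with 'h', hence Rejected. ivory — starts with 'i', hence Accepted. amber — starts with 'a', hence Accepted.

Rejected, Accepted, Accepted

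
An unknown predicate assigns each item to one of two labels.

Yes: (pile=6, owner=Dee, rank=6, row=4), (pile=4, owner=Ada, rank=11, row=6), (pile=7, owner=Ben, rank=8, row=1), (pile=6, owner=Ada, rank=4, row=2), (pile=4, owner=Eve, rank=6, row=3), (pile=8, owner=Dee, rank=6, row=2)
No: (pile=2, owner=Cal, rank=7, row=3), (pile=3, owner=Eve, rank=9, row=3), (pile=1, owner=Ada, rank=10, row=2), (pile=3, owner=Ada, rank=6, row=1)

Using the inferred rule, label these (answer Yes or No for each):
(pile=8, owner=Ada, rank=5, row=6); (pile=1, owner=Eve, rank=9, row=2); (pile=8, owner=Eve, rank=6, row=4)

One predicate separates the groups cleanly: pile ≥ 4.
(pile=8, owner=Ada, rank=5, row=6): pile = 8 — has this property, so Yes.
(pile=1, owner=Eve, rank=9, row=2): pile = 1 — doesn't match, so No.
(pile=8, owner=Eve, rank=6, row=4): pile = 8 — has this property, so Yes.

Yes, No, Yes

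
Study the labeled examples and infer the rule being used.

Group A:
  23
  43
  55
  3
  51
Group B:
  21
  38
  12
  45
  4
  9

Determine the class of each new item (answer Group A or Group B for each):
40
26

Group B, Group B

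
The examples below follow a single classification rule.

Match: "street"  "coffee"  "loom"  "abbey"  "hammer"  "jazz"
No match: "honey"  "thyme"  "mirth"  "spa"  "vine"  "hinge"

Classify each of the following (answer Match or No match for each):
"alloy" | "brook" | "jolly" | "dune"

Match, Match, Match, No match

One predicate separates the groups cleanly: has a double letter.
Match: "alloy", since 'll' doubled.
Match: "brook", since 'oo' doubled.
Match: "jolly", since 'll' doubled.
No match: "dune", since no doubled letter.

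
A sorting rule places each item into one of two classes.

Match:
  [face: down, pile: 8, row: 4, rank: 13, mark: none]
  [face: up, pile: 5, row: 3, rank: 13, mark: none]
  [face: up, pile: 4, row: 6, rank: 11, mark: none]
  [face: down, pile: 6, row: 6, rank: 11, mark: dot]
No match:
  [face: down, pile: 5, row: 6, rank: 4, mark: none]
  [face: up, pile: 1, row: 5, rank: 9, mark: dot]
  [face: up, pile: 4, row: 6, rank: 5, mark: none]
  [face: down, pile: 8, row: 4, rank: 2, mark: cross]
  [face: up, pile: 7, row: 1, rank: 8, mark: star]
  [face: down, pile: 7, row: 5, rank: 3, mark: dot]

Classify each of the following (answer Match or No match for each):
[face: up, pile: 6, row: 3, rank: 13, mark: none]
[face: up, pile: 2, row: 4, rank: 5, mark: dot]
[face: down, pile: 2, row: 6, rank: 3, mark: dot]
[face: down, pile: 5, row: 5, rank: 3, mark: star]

Match, No match, No match, No match

A rule that fits every label: rank ≥ 11 — true of each 'Match' example, false of each 'No match' one.
[face: up, pile: 6, row: 3, rank: 13, mark: none]: Match (rank = 13). [face: up, pile: 2, row: 4, rank: 5, mark: dot]: No match (rank = 5). [face: down, pile: 2, row: 6, rank: 3, mark: dot]: No match (rank = 3). [face: down, pile: 5, row: 5, rank: 3, mark: star]: No match (rank = 3).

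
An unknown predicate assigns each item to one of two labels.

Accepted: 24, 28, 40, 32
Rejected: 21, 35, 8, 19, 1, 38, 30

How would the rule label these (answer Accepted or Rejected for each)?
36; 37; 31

One predicate separates the groups cleanly: multiple of 4 AND at least 19.
36 → 36 = 4·9, 36 ≥ 19 → Accepted.
37 → 37 = 4·9 + 1, 37 ≥ 19 → Rejected.
31 → 31 = 4·7 + 3, 31 ≥ 19 → Rejected.

Accepted, Rejected, Rejected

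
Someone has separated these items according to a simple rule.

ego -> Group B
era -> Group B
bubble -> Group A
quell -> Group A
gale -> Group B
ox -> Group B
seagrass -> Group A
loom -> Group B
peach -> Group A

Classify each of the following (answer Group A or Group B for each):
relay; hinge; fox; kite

Group A, Group A, Group B, Group B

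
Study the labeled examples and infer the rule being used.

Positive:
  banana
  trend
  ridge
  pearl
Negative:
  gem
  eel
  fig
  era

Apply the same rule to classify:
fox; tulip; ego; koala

The common property of the 'Positive' items is: length ≥ 5. No 'Negative' item has it.
fox: Negative (length 3). tulip: Positive (length 5). ego: Negative (length 3). koala: Positive (length 5).

Negative, Positive, Negative, Positive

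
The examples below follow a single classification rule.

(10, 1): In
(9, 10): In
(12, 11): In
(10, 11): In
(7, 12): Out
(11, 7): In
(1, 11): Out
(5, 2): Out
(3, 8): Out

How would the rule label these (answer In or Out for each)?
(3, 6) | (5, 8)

The classifier is using: first ≥ 8.
Out: (3, 6), since first 3.
Out: (5, 8), since first 5.

Out, Out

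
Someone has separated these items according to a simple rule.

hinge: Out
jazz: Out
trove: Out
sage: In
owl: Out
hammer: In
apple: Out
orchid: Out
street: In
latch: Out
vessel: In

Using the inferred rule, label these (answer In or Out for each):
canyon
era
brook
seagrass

Out, Out, Out, In

The common property of the 'In' items is: even length AND contains 'e'. No 'Out' item has it.
canyon: Out (length 6, no 'e'). era: Out (length 3, has 'e'). brook: Out (length 5, no 'e'). seagrass: In (length 8, has 'e').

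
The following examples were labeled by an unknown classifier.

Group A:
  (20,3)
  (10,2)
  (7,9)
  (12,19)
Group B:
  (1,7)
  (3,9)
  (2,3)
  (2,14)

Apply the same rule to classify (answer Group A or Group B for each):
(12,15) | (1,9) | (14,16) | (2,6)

Group A, Group B, Group A, Group B

The classifier is using: first ≥ 7.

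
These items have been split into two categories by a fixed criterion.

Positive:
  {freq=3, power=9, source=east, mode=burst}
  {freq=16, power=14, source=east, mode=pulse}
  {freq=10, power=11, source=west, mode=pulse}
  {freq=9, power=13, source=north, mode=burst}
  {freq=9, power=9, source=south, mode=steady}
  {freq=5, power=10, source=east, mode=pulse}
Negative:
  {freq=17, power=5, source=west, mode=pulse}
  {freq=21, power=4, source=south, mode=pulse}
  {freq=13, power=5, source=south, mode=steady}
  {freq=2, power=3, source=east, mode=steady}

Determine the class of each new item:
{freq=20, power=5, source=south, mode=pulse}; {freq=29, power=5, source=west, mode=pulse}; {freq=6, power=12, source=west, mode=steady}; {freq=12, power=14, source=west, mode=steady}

Negative, Negative, Positive, Positive

Rule: power ≥ 9. This holds for each 'Positive' example and fails for each 'Negative' one.
{freq=20, power=5, source=south, mode=pulse}: power = 5 — fails this test, so Negative.
{freq=29, power=5, source=west, mode=pulse}: power = 5 — fails this test, so Negative.
{freq=6, power=12, source=west, mode=steady}: power = 12 — passes, so Positive.
{freq=12, power=14, source=west, mode=steady}: power = 14 — passes, so Positive.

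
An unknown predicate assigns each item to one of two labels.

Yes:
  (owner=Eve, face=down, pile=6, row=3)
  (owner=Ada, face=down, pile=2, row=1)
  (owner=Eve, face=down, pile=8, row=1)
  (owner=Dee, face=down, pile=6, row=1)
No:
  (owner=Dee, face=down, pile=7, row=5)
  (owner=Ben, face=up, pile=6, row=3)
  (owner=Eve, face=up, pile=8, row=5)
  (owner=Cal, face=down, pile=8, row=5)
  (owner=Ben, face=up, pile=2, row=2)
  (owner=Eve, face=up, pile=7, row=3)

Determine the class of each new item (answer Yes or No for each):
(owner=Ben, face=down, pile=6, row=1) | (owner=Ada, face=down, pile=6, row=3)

Yes, Yes

The pattern is that an item is 'Yes' exactly when: face is down AND row ≤ 3.
(owner=Ben, face=down, pile=6, row=1): face is down, row = 1, fits → Yes.
(owner=Ada, face=down, pile=6, row=3): face is down, row = 3, fits → Yes.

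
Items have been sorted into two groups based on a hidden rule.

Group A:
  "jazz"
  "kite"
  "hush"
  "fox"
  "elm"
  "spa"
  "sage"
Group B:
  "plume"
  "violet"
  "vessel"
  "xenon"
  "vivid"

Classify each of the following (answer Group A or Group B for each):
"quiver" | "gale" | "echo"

A rule that fits every label: length ≤ 4 — true of each 'Group A' example, false of each 'Group B' one.
"quiver" — length 6, hence Group B. "gale" — length 4, hence Group A. "echo" — length 4, hence Group A.

Group B, Group A, Group A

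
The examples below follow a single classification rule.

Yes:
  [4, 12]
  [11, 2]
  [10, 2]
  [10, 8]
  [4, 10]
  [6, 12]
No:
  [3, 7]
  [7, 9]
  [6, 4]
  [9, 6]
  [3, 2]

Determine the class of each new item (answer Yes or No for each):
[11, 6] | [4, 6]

The simplest hypothesis consistent with all the labels is: max ≥ 10.

Yes, No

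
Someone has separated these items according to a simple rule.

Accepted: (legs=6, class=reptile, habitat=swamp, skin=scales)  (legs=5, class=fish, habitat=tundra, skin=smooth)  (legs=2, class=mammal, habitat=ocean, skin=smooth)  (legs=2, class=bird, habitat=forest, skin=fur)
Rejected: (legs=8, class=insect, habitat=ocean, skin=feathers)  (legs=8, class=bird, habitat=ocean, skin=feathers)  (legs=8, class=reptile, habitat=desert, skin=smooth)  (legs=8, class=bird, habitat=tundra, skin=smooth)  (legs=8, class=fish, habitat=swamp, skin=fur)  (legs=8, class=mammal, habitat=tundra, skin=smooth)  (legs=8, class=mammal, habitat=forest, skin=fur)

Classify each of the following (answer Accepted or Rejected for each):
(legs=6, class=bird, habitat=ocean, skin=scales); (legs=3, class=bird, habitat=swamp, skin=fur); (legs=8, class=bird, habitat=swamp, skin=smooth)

Rule: legs ≤ 6. This holds for each 'Accepted' example and fails for each 'Rejected' one.

Accepted, Accepted, Rejected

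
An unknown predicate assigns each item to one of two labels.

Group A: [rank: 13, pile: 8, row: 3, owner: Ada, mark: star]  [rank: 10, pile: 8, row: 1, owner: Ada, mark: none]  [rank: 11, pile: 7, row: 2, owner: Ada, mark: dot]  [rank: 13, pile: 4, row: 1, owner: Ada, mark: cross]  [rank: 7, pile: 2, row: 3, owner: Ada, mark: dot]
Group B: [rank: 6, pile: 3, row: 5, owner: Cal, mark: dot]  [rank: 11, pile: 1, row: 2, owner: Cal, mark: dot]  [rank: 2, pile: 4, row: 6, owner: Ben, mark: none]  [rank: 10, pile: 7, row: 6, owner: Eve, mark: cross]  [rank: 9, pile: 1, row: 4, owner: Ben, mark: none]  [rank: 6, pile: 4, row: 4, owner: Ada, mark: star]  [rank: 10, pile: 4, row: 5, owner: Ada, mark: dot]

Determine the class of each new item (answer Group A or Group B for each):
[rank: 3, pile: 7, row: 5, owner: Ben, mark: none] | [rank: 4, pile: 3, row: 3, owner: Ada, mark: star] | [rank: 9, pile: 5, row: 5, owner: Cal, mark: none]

Group B, Group A, Group B

One predicate separates the groups cleanly: owner is Ada AND row ≤ 3.
[rank: 3, pile: 7, row: 5, owner: Ben, mark: none] — owner is Ben, row = 5, hence Group B.
[rank: 4, pile: 3, row: 3, owner: Ada, mark: star] — owner is Ada, row = 3, hence Group A.
[rank: 9, pile: 5, row: 5, owner: Cal, mark: none] — owner is Cal, row = 5, hence Group B.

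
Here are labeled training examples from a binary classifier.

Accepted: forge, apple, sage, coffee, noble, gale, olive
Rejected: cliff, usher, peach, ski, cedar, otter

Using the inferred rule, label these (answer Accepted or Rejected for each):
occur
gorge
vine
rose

Rejected, Accepted, Accepted, Accepted

The distinguishing property — ends with 'e' — holds for all the 'Accepted' cases and none of the 'Rejected' cases.
occur: Rejected (ends with 'r'). gorge: Accepted (ends with 'e'). vine: Accepted (ends with 'e'). rose: Accepted (ends with 'e').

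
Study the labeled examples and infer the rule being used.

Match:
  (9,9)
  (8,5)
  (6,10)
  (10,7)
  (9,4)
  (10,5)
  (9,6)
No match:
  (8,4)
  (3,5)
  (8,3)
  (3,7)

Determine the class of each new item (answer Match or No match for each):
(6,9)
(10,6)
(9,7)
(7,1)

Match, Match, Match, No match

A rule that fits every label: sum ≥ 13 — true of each 'Match' example, false of each 'No match' one.
(6,9): 6+9 = 15 — satisfies this, so Match.
(10,6): 10+6 = 16 — satisfies this, so Match.
(9,7): 9+7 = 16 — satisfies this, so Match.
(7,1): 7+1 = 8 — fails the rule, so No match.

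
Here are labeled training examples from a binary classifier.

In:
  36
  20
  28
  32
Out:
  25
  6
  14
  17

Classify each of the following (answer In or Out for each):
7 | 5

Out, Out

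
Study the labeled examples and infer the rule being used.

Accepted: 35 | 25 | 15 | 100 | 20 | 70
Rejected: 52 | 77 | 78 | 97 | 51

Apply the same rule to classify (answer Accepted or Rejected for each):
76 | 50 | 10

Rejected, Accepted, Accepted

A rule that fits every label: multiple of 5 — true of each 'Accepted' example, false of each 'Rejected' one.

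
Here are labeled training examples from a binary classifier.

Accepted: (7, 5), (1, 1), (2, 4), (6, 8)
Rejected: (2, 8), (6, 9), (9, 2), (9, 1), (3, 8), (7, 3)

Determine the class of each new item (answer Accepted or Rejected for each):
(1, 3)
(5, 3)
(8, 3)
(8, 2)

Rule: |first − second| ≤ 2. This holds for each 'Accepted' example and fails for each 'Rejected' one.
(1, 3) → |1−3| = 2 → Accepted.
(5, 3) → |5−3| = 2 → Accepted.
(8, 3) → |8−3| = 5 → Rejected.
(8, 2) → |8−2| = 6 → Rejected.

Accepted, Accepted, Rejected, Rejected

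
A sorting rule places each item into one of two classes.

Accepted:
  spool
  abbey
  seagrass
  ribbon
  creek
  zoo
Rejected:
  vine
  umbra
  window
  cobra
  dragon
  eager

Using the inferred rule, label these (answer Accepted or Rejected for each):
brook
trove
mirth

Accepted, Rejected, Rejected

Checking candidate rules against both groups, what survives is: has a double letter.
brook — 'oo' doubled, hence Accepted. trove — no doubled letter, hence Rejected. mirth — no doubled letter, hence Rejected.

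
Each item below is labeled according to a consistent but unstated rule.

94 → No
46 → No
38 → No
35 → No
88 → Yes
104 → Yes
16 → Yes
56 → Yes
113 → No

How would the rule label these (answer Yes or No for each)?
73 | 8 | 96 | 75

No, Yes, Yes, No

Rule: multiple of 4. This holds for each 'Yes' example and fails for each 'No' one.
73: No (73 = 4·18 + 1).
8: Yes (8 = 4·2).
96: Yes (96 = 4·24).
75: No (75 = 4·18 + 3).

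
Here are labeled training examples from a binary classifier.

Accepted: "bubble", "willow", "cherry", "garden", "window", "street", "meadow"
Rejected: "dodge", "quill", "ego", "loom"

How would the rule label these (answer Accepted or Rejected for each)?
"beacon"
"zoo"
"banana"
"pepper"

The distinguishing property — length 6 — holds for all the 'Accepted' cases and none of the 'Rejected' cases.
"beacon": length 6 — fits, so Accepted. "zoo": length 3 — lacks this property, so Rejected. "banana": length 6 — fits, so Accepted. "pepper": length 6 — fits, so Accepted.

Accepted, Rejected, Accepted, Accepted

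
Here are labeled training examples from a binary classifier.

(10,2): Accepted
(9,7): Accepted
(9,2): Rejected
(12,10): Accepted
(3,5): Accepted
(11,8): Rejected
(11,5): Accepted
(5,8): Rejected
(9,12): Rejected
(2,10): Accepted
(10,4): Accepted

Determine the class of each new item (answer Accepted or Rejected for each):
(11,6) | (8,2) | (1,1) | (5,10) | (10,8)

Rejected, Accepted, Accepted, Rejected, Accepted

Checking candidate rules against both groups, what survives is: sum is even.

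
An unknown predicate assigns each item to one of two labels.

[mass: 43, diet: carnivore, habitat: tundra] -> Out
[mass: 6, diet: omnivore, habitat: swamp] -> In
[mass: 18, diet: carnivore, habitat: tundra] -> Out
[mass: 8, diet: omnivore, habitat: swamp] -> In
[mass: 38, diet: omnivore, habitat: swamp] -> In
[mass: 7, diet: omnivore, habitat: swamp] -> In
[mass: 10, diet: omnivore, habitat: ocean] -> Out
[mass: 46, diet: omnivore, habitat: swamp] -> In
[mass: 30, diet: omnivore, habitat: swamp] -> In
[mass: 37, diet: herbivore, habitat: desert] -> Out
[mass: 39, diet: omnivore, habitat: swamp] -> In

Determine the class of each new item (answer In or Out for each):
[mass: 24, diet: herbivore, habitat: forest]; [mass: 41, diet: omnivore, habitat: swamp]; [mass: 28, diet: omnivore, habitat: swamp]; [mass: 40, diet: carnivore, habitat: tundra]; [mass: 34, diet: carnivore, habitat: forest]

Out, In, In, Out, Out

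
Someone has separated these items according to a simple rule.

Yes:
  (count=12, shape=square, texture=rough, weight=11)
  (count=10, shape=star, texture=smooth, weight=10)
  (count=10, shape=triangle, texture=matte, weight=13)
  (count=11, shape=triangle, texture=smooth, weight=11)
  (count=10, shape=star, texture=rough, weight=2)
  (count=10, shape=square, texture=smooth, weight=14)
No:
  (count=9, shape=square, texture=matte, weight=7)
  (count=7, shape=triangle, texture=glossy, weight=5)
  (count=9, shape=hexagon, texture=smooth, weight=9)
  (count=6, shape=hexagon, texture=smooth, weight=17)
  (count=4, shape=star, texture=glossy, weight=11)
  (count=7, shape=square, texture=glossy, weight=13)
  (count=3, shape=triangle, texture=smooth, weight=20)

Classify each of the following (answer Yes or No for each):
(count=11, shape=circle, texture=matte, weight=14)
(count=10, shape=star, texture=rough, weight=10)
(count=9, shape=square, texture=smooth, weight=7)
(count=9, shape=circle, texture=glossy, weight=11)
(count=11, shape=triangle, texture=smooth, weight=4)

Rule: count ≥ 10. This holds for each 'Yes' example and fails for each 'No' one.
(count=11, shape=circle, texture=matte, weight=14): Yes (count = 11).
(count=10, shape=star, texture=rough, weight=10): Yes (count = 10).
(count=9, shape=square, texture=smooth, weight=7): No (count = 9).
(count=9, shape=circle, texture=glossy, weight=11): No (count = 9).
(count=11, shape=triangle, texture=smooth, weight=4): Yes (count = 11).

Yes, Yes, No, No, Yes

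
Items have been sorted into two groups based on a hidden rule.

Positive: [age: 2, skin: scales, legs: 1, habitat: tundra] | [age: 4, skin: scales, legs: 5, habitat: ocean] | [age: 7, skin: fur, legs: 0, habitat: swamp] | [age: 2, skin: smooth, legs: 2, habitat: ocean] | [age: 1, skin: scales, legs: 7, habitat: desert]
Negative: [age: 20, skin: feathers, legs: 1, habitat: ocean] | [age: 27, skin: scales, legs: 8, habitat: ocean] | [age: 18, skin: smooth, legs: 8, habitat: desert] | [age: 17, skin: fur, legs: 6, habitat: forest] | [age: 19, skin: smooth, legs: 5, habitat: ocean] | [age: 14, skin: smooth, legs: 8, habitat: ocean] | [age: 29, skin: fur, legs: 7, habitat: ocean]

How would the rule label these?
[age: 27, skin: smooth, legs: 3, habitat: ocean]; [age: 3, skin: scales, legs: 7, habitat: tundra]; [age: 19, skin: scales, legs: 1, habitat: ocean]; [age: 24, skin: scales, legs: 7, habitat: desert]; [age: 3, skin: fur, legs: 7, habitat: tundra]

Negative, Positive, Negative, Negative, Positive

Every 'Positive' example satisfies: age ≤ 7. None of the 'Negative' examples do.
[age: 27, skin: smooth, legs: 3, habitat: ocean] → age = 27 → Negative.
[age: 3, skin: scales, legs: 7, habitat: tundra] → age = 3 → Positive.
[age: 19, skin: scales, legs: 1, habitat: ocean] → age = 19 → Negative.
[age: 24, skin: scales, legs: 7, habitat: desert] → age = 24 → Negative.
[age: 3, skin: fur, legs: 7, habitat: tundra] → age = 3 → Positive.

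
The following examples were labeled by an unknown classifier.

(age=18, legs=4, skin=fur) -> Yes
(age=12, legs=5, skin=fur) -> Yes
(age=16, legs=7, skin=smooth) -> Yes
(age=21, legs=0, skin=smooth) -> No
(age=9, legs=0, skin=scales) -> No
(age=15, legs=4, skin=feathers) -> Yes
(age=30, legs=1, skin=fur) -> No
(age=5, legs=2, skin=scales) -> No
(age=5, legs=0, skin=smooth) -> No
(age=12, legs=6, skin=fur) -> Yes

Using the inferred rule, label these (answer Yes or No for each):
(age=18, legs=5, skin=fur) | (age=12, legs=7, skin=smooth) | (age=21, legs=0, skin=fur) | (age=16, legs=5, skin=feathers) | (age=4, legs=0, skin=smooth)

Yes, Yes, No, Yes, No

Rule: legs ≥ 4. This holds for each 'Yes' example and fails for each 'No' one.
(age=18, legs=5, skin=fur): legs = 5 — fits, so Yes. (age=12, legs=7, skin=smooth): legs = 7 — fits, so Yes. (age=21, legs=0, skin=fur): legs = 0 — doesn't qualify, so No. (age=16, legs=5, skin=feathers): legs = 5 — fits, so Yes. (age=4, legs=0, skin=smooth): legs = 0 — doesn't qualify, so No.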